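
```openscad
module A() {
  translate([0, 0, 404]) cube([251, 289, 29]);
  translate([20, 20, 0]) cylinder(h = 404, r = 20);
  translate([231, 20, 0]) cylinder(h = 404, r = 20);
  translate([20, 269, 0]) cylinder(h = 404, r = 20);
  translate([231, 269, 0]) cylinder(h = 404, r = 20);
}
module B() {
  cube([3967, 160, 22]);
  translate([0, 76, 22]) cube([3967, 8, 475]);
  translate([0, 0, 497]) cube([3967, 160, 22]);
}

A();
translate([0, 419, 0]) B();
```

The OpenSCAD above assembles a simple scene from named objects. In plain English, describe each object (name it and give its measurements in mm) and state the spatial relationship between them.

A is a four-legged stool. The seat is a 251×289×29 mm slab whose top surface is at z = 433 mm; four round legs, each 40 mm in diameter, run from the floor (z = 0) to the underside of the seat, each leg's axis is inset half a diameter from the nearest pair of seat edges (so the leg's bounding box is flush with the corner).

B is an I-beam lying along x, 3967 mm long. Overall section height 519 mm. Two flanges 160 mm wide (y) and 22 mm thick, one on the floor and one at the top; a web 8 mm thick runs between them, centred on the flange width.

The I-beam is on the floor beside the stool on its +y side.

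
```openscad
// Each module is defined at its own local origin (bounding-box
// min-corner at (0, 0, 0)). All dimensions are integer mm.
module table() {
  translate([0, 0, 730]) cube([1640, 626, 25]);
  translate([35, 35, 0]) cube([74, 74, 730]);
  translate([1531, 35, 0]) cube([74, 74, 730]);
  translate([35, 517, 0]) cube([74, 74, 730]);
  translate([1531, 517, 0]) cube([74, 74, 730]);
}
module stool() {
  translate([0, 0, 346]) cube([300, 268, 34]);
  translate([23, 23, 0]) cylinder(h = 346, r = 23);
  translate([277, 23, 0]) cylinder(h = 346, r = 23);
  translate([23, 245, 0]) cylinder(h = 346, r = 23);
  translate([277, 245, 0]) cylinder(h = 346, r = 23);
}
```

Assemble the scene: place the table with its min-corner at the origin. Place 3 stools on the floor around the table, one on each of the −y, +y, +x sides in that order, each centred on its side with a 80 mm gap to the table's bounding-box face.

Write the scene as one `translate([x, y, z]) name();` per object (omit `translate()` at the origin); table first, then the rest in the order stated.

table();
translate([670, -348, 0]) stool();
translate([670, 706, 0]) stool();
translate([1720, 179, 0]) stool();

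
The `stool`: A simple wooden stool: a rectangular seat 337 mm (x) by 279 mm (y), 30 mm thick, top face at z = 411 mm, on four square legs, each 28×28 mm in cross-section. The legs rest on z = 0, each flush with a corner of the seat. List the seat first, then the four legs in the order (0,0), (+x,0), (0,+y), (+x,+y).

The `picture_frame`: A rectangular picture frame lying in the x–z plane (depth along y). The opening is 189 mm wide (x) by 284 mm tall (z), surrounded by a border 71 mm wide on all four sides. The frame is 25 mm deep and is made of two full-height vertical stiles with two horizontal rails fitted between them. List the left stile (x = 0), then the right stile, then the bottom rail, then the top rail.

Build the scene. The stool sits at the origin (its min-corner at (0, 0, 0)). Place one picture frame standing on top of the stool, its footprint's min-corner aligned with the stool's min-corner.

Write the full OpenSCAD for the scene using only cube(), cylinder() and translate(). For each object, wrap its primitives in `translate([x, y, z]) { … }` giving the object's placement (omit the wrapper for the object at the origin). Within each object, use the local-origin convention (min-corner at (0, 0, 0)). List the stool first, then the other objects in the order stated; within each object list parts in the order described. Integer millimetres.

translate([0, 0, 381]) cube([337, 279, 30]);
cube([28, 28, 381]);
translate([309, 0, 0]) cube([28, 28, 381]);
translate([0, 251, 0]) cube([28, 28, 381]);
translate([309, 251, 0]) cube([28, 28, 381]);
translate([0, 0, 411]) {
  cube([71, 25, 426]);
  translate([260, 0, 0]) cube([71, 25, 426]);
  translate([71, 0, 0]) cube([189, 25, 71]);
  translate([71, 0, 355]) cube([189, 25, 71]);
}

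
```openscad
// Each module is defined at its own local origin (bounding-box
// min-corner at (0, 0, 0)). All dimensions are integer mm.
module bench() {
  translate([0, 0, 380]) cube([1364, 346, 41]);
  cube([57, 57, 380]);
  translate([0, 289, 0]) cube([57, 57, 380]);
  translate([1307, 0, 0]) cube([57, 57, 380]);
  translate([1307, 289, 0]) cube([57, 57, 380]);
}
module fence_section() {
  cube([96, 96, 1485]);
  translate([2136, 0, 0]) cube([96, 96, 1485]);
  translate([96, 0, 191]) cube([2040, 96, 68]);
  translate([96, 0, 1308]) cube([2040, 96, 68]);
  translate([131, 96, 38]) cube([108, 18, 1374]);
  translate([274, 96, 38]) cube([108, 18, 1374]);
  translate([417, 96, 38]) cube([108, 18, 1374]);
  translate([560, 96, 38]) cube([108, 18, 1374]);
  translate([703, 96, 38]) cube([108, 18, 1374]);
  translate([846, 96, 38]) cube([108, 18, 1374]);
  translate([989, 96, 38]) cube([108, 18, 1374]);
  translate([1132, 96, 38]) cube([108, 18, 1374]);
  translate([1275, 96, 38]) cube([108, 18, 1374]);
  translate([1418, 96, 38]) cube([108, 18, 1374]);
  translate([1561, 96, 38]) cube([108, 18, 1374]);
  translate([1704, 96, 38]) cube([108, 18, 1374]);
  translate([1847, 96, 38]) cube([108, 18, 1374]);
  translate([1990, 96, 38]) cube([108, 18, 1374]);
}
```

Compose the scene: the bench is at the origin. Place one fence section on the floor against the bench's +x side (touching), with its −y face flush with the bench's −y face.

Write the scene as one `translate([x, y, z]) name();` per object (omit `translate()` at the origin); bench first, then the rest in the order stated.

bench();
translate([1364, 0, 0]) fence_section();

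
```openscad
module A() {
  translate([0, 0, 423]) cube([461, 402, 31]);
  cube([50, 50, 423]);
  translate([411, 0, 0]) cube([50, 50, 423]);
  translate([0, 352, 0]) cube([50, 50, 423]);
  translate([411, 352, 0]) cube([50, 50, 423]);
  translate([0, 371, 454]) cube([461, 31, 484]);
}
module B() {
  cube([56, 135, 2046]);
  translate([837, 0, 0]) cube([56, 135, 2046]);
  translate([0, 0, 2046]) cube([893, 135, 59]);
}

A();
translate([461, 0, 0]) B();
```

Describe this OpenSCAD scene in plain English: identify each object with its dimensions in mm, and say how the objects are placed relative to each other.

A is a chair. The seat is a 461×402×31 mm slab with its top at z = 454 mm, on four 50×50 mm corner legs (flush with the seat edges, standing on z = 0). A flat backrest 31 mm thick, 484 mm tall, spans the full seat width and rises from the seat top along its +y edge, rear face flush with the rear of the seat.

B is a rectangular door frame: two vertical jambs of 56×135 mm section, 2046 mm tall, with a clear opening 781 mm wide between their inner faces. A header 59 mm tall and 135 mm deep lies on top of the jambs and spans the full outside width.

The door frame is against the chair's +x side, with their −y faces flush.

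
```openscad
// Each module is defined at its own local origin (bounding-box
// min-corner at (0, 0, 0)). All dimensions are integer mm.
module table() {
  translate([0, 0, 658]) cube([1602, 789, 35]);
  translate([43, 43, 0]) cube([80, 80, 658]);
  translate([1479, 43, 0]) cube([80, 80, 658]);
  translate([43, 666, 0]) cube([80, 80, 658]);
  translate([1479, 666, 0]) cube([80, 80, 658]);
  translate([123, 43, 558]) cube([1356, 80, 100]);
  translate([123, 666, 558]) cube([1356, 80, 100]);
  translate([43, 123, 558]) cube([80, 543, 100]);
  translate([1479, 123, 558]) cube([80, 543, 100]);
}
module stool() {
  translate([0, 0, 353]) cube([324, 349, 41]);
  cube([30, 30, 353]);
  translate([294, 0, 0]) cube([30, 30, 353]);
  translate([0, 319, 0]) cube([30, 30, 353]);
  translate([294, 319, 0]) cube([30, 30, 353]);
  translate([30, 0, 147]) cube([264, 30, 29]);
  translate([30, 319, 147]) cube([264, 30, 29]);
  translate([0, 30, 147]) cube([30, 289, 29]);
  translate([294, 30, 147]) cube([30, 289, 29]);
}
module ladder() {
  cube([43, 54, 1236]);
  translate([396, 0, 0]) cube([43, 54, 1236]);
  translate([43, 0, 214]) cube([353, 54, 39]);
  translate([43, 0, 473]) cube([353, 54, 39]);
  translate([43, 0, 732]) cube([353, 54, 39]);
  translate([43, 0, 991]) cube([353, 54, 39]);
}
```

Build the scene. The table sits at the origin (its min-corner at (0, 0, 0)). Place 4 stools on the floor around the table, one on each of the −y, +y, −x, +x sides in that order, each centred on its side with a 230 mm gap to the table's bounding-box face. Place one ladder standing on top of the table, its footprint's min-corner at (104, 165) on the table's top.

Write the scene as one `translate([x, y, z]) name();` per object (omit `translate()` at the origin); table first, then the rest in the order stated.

table();
translate([639, -579, 0]) stool();
translate([639, 1019, 0]) stool();
translate([-554, 220, 0]) stool();
translate([1832, 220, 0]) stool();
translate([104, 165, 693]) ladder();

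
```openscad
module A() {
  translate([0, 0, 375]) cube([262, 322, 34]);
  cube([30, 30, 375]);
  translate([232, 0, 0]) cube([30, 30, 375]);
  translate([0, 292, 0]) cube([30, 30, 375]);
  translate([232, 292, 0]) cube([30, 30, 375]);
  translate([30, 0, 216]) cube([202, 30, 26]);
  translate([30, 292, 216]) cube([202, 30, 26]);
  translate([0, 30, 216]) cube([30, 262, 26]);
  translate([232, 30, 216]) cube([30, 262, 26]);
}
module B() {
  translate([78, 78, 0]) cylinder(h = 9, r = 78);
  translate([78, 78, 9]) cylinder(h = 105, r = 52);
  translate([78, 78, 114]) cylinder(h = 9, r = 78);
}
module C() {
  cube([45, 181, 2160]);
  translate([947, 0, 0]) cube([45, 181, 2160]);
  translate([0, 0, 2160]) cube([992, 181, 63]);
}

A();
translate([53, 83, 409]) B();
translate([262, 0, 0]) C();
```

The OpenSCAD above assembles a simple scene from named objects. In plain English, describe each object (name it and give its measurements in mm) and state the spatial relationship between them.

A is a four-legged stool. The seat is a 262×322×34 mm slab whose top surface is at z = 409 mm; four square legs, each 30×30 mm in cross-section, run from the floor (z = 0) to the underside of the seat, each flush with a corner of the seat. Four stretchers, 30 mm wide and 26 mm tall, connect adjacent legs with their undersides at z = 216 mm, each running between the inner faces of the legs it joins and aligned with the legs' outer faces on the other axis.

B is a spool: two coaxial disc flanges of radius 78 mm and thickness 9 mm, joined by a core cylinder of radius 52 mm and height 105 mm. The lower flange rests on z = 0 and the three cylinders share a vertical axis.

C is a rectangular door frame: two vertical jambs of 45×181 mm section, 2160 mm tall, with a clear opening 902 mm wide between their inner faces. A header 63 mm tall and 181 mm deep lies on top of the jambs and spans the full outside width.

The spool is on top of the stool, centred. The door frame is against the stool's +x side, with their −y faces flush.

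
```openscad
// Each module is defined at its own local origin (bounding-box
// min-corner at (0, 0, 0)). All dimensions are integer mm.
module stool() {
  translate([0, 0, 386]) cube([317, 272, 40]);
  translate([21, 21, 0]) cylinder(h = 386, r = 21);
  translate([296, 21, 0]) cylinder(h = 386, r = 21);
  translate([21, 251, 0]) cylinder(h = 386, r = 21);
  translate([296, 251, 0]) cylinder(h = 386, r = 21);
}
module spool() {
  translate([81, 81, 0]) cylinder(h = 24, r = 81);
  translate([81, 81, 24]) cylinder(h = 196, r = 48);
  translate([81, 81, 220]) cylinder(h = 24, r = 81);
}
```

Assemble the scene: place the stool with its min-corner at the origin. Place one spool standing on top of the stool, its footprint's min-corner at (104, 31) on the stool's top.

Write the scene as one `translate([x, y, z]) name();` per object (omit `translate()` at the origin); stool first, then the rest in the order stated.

stool();
translate([104, 31, 426]) spool();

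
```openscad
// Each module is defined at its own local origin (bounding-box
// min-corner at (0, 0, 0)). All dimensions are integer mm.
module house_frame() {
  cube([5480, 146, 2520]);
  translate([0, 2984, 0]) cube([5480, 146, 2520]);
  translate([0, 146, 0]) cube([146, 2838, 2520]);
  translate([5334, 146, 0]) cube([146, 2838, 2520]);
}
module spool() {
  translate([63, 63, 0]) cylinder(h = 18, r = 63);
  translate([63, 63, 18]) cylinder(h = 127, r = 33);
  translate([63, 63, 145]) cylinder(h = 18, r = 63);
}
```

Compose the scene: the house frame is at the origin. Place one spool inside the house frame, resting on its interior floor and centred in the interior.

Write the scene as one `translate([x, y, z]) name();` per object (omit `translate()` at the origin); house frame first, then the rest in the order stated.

house_frame();
translate([2677, 1502, 0]) spool();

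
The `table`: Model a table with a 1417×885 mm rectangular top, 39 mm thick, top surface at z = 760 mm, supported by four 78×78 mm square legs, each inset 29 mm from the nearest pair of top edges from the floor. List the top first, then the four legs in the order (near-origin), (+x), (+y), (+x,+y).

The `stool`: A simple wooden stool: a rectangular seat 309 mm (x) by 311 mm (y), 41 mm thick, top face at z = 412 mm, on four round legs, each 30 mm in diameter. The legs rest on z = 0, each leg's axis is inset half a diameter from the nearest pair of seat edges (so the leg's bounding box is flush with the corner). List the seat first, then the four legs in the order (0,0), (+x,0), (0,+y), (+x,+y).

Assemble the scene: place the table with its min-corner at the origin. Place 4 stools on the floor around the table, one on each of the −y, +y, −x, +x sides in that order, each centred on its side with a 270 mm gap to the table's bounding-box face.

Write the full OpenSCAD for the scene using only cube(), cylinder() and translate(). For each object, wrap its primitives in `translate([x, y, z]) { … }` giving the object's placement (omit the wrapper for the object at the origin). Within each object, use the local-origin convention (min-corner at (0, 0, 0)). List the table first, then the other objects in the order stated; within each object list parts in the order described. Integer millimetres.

translate([0, 0, 721]) cube([1417, 885, 39]);
translate([29, 29, 0]) cube([78, 78, 721]);
translate([1310, 29, 0]) cube([78, 78, 721]);
translate([29, 778, 0]) cube([78, 78, 721]);
translate([1310, 778, 0]) cube([78, 78, 721]);
translate([554, -581, 0]) {
  translate([0, 0, 371]) cube([309, 311, 41]);
  translate([15, 15, 0]) cylinder(h = 371, r = 15);
  translate([294, 15, 0]) cylinder(h = 371, r = 15);
  translate([15, 296, 0]) cylinder(h = 371, r = 15);
  translate([294, 296, 0]) cylinder(h = 371, r = 15);
}
translate([554, 1155, 0]) {
  translate([0, 0, 371]) cube([309, 311, 41]);
  translate([15, 15, 0]) cylinder(h = 371, r = 15);
  translate([294, 15, 0]) cylinder(h = 371, r = 15);
  translate([15, 296, 0]) cylinder(h = 371, r = 15);
  translate([294, 296, 0]) cylinder(h = 371, r = 15);
}
translate([-579, 287, 0]) {
  translate([0, 0, 371]) cube([309, 311, 41]);
  translate([15, 15, 0]) cylinder(h = 371, r = 15);
  translate([294, 15, 0]) cylinder(h = 371, r = 15);
  translate([15, 296, 0]) cylinder(h = 371, r = 15);
  translate([294, 296, 0]) cylinder(h = 371, r = 15);
}
translate([1687, 287, 0]) {
  translate([0, 0, 371]) cube([309, 311, 41]);
  translate([15, 15, 0]) cylinder(h = 371, r = 15);
  translate([294, 15, 0]) cylinder(h = 371, r = 15);
  translate([15, 296, 0]) cylinder(h = 371, r = 15);
  translate([294, 296, 0]) cylinder(h = 371, r = 15);
}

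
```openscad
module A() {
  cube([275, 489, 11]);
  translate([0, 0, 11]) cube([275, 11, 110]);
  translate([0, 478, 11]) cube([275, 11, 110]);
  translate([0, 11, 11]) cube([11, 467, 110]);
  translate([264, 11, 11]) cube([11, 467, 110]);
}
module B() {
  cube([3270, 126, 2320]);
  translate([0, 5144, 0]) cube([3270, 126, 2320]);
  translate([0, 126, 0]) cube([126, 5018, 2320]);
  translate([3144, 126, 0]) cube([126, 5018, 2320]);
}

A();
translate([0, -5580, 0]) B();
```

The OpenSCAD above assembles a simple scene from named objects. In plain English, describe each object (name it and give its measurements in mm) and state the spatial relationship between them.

A is an open-topped rectangular box: outside dimensions 275×489×121 mm, with a uniform wall and base thickness of 11 mm. The base is a full 275×489 slab on the floor; four walls sit on top of the base. The front and back walls (the −y and +y sides) span the full width; the two side walls fit between them.

B is a box-shaped house frame (walls only): outside footprint 3270×5270 mm, wall height 2320 mm, wall thickness 126 mm. The two y-facing walls run the full x-width; the two x-facing walls fit between the inner faces of the y-facing walls.

The house frame is on the floor beside the open box on its −y side.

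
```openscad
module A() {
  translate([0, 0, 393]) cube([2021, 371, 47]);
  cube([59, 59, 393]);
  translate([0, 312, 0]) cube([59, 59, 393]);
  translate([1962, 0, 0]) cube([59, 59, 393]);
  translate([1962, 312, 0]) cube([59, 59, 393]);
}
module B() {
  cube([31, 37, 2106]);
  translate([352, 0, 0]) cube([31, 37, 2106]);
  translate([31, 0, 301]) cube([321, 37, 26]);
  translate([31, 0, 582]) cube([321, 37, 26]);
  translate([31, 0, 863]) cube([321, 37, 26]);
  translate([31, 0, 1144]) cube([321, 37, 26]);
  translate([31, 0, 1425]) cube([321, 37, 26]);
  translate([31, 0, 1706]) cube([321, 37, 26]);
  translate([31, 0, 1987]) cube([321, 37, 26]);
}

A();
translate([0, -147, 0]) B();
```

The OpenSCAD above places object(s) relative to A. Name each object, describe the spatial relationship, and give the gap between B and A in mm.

A is a bench. B is a ladder. The ladder is on the floor beside the bench on its −y side. The gap between the ladder and the bench is 110 mm.

The ladder's nearest face is 110 mm from the bench's −y face.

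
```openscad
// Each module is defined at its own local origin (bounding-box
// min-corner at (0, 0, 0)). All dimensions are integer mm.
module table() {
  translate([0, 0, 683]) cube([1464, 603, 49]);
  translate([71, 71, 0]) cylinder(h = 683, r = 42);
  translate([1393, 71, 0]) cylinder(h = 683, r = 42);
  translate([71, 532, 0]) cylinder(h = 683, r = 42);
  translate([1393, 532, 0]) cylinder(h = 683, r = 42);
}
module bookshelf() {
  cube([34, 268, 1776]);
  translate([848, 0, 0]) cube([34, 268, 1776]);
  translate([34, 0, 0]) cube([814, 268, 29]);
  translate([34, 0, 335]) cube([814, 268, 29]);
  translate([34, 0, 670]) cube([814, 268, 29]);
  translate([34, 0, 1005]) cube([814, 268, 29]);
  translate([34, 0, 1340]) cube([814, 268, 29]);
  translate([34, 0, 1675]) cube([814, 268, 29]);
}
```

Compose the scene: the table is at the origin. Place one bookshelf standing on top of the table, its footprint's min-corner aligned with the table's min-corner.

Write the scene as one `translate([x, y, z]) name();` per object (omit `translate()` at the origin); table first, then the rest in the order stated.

table();
translate([0, 0, 732]) bookshelf();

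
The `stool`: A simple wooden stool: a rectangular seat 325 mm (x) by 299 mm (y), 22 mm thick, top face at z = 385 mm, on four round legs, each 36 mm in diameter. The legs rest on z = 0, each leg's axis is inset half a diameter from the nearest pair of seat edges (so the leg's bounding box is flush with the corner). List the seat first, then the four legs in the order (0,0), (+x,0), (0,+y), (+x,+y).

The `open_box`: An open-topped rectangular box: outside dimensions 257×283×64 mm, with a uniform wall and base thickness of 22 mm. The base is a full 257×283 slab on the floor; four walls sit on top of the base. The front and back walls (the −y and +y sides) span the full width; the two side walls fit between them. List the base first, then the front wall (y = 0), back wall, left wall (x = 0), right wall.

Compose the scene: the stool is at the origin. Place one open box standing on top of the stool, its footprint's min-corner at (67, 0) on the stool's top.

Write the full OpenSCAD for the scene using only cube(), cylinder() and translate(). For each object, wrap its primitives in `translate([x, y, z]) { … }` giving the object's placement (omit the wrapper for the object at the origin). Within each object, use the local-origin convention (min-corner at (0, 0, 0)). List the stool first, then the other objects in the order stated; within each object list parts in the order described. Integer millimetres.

translate([0, 0, 363]) cube([325, 299, 22]);
translate([18, 18, 0]) cylinder(h = 363, r = 18);
translate([307, 18, 0]) cylinder(h = 363, r = 18);
translate([18, 281, 0]) cylinder(h = 363, r = 18);
translate([307, 281, 0]) cylinder(h = 363, r = 18);
translate([67, 0, 385]) {
  cube([257, 283, 22]);
  translate([0, 0, 22]) cube([257, 22, 42]);
  translate([0, 261, 22]) cube([257, 22, 42]);
  translate([0, 22, 22]) cube([22, 239, 42]);
  translate([235, 22, 22]) cube([22, 239, 42]);
}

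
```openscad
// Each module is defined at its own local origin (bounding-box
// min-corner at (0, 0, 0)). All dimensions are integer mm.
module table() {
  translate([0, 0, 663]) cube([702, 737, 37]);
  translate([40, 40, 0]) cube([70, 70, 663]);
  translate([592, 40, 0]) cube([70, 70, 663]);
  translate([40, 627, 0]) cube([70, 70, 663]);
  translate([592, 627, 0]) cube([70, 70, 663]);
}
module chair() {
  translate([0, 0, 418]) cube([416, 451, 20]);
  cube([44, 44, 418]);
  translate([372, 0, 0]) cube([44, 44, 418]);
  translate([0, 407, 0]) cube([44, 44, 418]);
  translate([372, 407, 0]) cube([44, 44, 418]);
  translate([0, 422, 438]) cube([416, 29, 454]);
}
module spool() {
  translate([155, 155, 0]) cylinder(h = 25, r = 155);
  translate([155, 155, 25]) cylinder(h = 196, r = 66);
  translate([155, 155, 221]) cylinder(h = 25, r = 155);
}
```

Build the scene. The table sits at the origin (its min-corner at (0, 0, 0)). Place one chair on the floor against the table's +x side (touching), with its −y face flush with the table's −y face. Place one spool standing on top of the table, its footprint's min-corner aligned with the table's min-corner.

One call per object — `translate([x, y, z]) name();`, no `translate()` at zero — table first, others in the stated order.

table();
translate([702, 0, 0]) chair();
translate([0, 0, 700]) spool();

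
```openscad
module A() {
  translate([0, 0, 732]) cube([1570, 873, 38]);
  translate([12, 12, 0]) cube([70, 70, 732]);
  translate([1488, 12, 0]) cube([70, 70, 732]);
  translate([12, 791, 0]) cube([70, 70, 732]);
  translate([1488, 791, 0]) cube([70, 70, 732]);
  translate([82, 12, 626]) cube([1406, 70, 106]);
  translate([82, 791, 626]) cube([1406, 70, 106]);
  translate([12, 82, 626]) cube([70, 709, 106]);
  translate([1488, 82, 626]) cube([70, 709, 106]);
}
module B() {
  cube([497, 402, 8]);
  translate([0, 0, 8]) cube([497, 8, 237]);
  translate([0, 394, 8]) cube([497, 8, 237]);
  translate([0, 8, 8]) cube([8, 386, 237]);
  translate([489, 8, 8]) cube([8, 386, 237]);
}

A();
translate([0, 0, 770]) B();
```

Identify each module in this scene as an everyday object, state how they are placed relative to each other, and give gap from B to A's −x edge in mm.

The open box's min-x is at 0; the table's min-x is 0; gap = 0 mm.

A is a table. B is an open box. The open box is on top of the table. The gap from the open box to the table's −x edge is 0 mm.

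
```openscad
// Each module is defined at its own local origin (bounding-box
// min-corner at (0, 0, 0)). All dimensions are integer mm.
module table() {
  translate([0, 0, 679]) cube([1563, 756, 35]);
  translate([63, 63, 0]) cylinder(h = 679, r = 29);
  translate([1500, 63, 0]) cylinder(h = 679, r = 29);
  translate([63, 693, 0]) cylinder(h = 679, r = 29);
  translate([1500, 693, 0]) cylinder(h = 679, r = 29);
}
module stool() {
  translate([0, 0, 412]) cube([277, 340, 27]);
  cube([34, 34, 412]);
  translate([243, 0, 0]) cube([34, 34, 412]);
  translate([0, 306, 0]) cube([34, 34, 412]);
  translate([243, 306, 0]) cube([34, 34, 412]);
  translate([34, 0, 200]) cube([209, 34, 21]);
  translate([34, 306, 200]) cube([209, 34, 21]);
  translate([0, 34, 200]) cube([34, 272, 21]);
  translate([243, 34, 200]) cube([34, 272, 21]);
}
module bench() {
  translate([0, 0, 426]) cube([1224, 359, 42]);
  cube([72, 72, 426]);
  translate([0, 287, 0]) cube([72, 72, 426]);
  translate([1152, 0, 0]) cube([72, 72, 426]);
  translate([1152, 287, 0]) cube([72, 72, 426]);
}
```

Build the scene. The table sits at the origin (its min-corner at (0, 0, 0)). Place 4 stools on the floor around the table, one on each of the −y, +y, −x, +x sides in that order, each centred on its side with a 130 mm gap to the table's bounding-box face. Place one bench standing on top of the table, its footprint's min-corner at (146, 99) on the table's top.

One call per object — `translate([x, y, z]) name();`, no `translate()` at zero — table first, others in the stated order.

table();
translate([643, -470, 0]) stool();
translate([643, 886, 0]) stool();
translate([-407, 208, 0]) stool();
translate([1693, 208, 0]) stool();
translate([146, 99, 714]) bench();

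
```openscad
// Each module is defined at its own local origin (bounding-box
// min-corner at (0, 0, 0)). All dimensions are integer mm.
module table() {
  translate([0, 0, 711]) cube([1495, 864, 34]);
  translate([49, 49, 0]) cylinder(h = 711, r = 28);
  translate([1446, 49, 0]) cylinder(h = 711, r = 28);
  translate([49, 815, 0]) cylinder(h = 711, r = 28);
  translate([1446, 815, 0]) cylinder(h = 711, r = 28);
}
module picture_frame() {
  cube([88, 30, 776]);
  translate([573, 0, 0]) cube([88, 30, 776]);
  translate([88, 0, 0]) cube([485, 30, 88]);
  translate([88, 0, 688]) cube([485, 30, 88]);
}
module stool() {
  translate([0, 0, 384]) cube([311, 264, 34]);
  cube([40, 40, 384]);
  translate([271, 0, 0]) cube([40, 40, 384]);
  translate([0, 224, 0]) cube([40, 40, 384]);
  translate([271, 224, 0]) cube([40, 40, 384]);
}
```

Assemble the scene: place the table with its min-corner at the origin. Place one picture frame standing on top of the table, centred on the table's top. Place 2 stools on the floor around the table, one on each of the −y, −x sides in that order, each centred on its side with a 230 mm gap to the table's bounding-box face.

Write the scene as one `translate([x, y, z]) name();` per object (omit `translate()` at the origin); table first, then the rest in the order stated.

table();
translate([417, 417, 745]) picture_frame();
translate([592, -494, 0]) stool();
translate([-541, 300, 0]) stool();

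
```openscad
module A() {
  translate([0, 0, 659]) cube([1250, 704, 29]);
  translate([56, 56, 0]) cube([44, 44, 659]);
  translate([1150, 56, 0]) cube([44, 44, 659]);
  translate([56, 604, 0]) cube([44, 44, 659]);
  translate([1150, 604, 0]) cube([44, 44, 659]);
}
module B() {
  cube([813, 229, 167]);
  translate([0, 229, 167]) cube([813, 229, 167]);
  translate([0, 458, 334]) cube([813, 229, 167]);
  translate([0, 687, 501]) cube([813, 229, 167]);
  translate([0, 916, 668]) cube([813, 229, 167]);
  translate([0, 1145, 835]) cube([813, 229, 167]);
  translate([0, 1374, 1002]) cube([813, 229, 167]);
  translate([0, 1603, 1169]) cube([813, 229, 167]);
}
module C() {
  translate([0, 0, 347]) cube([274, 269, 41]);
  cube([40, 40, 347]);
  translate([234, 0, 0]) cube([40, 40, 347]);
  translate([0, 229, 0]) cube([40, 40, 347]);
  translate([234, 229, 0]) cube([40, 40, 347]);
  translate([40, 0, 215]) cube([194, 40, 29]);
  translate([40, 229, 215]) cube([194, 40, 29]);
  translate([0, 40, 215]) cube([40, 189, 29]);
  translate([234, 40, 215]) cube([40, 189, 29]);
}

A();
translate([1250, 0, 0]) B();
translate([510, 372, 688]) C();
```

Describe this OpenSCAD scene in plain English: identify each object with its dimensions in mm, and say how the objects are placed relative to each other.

A is a table: top 1250 mm (x) × 704 mm (y), 29 mm thick, upper face at z = 688 mm, on four 44×44 mm square legs, each inset 56 mm from the nearest pair of top edges, running from z = 0 to the bottom of the top.

B is a run of 8 identical solid stair steps. Each tread is 813×229 mm and each step block is 167 mm high. Step 1 rests on the floor; step k is offset from step 1 by (k−1)×229 mm in y and (k−1)×167 mm in z.

C is a simple wooden stool: a rectangular seat 274 mm (x) by 269 mm (y), 41 mm thick, top face at z = 388 mm, on four square legs, each 40×40 mm in cross-section. The legs rest on z = 0, each flush with a corner of the seat. Four stretchers, 40 mm wide and 29 mm tall, connect adjacent legs with their undersides at z = 215 mm, each running between the inner faces of the legs it joins and aligned with the legs' outer faces on the other axis.

The staircase is against the table's +x side, with their −y faces flush. The stool is on top of the table.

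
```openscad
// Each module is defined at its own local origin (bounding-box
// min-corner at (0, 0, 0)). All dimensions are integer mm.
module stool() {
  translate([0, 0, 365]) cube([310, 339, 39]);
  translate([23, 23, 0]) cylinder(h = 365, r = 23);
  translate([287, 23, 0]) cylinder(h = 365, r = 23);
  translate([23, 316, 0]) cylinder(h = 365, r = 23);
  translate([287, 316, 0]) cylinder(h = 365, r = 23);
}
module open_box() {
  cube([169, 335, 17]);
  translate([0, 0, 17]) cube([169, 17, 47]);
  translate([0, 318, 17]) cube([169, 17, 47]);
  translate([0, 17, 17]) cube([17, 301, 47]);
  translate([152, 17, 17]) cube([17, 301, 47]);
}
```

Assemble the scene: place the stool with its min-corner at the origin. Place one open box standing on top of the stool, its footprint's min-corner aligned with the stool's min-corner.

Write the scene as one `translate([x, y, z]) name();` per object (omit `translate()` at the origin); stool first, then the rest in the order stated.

stool();
translate([0, 0, 404]) open_box();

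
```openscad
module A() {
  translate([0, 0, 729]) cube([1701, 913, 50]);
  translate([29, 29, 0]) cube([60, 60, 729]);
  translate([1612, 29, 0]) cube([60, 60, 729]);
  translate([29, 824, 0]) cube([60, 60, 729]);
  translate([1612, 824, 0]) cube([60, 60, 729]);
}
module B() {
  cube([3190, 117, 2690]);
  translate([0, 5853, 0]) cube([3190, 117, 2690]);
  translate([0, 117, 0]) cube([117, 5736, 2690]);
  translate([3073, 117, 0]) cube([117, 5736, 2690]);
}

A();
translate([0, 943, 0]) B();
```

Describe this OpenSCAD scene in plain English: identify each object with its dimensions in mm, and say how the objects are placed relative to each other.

A is a rectangular dining table. The top is 1701×913×50 mm with its upper surface at z = 779 mm. It stands on four 60×60 mm square legs, each inset 29 mm from the nearest pair of top edges, running from the floor to the underside of the top.

B is a box-shaped house frame (walls only): outside footprint 3190×5970 mm, wall height 2690 mm, wall thickness 117 mm. The two y-facing walls run the full x-width; the two x-facing walls fit between the inner faces of the y-facing walls.

The house frame is on the floor beside the table on its +y side.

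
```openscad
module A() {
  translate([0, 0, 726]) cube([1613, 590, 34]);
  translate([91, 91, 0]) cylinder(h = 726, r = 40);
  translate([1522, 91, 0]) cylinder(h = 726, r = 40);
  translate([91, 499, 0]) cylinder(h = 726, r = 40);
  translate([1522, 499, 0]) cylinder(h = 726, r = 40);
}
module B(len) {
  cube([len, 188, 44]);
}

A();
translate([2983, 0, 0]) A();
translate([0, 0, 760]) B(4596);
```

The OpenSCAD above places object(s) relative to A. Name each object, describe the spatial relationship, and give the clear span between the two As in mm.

Second table starts at x = 2983; first ends at x = 1613; clear span = 2983 − 1613 = 1370 mm.

A is a table. B is a beam. A beam spans the tops of two tables. The clear span between the two tables is 1370 mm.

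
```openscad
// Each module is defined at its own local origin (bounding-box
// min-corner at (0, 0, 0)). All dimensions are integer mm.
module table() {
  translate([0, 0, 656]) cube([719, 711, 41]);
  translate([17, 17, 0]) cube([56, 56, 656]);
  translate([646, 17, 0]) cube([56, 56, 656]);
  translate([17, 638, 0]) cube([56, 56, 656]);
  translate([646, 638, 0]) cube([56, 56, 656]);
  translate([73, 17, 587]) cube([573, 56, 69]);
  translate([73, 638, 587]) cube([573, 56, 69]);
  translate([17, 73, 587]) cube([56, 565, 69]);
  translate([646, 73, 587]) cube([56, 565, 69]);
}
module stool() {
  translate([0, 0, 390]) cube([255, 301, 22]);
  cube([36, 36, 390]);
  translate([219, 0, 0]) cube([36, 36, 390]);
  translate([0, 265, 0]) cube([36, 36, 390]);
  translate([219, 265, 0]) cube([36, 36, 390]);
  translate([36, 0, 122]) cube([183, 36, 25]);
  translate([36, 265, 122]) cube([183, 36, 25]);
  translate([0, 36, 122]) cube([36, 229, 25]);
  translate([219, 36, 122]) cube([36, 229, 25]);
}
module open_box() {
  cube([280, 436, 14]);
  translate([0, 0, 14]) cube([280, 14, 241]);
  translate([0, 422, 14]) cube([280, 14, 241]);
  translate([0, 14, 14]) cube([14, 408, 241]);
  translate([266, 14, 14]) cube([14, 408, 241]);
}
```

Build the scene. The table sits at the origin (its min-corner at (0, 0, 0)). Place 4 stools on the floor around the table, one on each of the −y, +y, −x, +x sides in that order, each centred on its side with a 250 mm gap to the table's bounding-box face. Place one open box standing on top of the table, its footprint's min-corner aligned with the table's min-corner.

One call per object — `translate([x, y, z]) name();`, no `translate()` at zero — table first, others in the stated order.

table();
translate([232, -551, 0]) stool();
translate([232, 961, 0]) stool();
translate([-505, 205, 0]) stool();
translate([969, 205, 0]) stool();
translate([0, 0, 697]) open_box();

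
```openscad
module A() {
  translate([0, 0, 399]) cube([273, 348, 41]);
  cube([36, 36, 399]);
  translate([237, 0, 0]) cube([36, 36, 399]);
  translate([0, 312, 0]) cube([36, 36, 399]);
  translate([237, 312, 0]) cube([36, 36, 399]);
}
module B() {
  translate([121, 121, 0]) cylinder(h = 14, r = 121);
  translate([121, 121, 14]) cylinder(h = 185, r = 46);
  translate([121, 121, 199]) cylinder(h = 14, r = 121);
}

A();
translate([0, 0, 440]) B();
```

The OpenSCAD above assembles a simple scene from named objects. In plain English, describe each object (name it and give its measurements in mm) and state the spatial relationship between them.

A is a simple wooden stool: a rectangular seat 273 mm (x) by 348 mm (y), 41 mm thick, top face at z = 440 mm, on four square legs, each 36×36 mm in cross-section. The legs rest on z = 0, each flush with a corner of the seat.

B is a spool: two coaxial disc flanges of radius 121 mm and thickness 14 mm, joined by a core cylinder of radius 46 mm and height 185 mm. The lower flange rests on z = 0 and the three cylinders share a vertical axis.

The spool is on top of the stool.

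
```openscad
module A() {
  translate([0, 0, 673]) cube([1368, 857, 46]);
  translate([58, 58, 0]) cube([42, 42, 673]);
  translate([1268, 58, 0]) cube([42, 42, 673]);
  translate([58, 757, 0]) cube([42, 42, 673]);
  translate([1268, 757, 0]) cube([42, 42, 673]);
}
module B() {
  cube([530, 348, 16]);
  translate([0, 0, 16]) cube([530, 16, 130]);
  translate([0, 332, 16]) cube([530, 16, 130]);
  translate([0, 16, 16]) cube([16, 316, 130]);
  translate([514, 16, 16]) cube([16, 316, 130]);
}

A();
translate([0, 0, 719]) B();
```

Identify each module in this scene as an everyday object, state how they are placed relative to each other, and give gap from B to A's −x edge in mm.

The open box's min-x is at 0; the table's min-x is 0; gap = 0 mm.

A is a table. B is an open box. The open box is on top of the table. The gap from the open box to the table's −x edge is 0 mm.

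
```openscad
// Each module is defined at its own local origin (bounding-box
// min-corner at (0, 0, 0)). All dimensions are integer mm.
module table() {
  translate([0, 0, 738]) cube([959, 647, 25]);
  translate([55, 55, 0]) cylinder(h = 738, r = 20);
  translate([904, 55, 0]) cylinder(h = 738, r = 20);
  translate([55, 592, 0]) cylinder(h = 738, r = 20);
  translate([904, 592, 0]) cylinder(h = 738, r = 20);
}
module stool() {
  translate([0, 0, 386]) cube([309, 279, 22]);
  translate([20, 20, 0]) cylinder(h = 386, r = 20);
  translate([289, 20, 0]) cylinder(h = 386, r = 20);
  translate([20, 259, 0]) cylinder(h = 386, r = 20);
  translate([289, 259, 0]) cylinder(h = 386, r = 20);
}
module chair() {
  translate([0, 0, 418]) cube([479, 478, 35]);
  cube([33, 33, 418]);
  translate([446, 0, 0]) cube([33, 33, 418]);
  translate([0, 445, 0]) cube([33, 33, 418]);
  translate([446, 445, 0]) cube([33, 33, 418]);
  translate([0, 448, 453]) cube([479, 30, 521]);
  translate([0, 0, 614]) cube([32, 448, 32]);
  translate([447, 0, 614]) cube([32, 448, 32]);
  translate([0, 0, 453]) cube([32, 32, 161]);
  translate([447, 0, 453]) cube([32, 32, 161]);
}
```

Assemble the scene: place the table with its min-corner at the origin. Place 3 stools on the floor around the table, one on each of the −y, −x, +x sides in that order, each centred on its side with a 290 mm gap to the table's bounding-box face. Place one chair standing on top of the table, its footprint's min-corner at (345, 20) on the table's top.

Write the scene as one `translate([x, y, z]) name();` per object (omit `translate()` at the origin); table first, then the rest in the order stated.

table();
translate([325, -569, 0]) stool();
translate([-599, 184, 0]) stool();
translate([1249, 184, 0]) stool();
translate([345, 20, 763]) chair();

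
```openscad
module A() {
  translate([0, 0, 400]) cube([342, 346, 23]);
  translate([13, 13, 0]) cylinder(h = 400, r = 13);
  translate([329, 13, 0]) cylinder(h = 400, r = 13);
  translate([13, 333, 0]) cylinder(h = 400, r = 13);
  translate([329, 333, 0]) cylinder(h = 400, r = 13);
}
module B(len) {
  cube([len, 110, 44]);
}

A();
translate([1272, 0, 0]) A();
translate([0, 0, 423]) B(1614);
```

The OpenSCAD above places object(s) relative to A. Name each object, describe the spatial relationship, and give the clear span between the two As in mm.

Second stool starts at x = 1272; first ends at x = 342; clear span = 1272 − 342 = 930 mm.

A is a stool. B is a beam. A beam spans the tops of two stools. The clear span between the two stools is 930 mm.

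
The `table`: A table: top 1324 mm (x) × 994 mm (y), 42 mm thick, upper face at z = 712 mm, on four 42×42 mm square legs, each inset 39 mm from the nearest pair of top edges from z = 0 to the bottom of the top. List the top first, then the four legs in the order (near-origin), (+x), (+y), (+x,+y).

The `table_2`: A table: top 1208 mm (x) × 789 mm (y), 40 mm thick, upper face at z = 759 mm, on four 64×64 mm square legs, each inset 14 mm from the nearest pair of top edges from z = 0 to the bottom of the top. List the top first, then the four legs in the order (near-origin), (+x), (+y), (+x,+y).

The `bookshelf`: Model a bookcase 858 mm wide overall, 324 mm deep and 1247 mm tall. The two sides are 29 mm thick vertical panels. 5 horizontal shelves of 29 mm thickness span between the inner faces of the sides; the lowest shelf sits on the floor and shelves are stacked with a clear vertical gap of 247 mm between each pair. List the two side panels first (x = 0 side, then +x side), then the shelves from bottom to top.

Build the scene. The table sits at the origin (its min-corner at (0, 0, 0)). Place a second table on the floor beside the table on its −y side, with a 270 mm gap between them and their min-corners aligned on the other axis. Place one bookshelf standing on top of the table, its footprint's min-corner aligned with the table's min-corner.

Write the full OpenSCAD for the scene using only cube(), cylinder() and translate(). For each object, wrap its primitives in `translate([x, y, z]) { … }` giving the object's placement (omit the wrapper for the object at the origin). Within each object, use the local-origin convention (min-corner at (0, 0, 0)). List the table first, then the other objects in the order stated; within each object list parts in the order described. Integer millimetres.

translate([0, 0, 670]) cube([1324, 994, 42]);
translate([39, 39, 0]) cube([42, 42, 670]);
translate([1243, 39, 0]) cube([42, 42, 670]);
translate([39, 913, 0]) cube([42, 42, 670]);
translate([1243, 913, 0]) cube([42, 42, 670]);
translate([0, -1059, 0]) {
  translate([0, 0, 719]) cube([1208, 789, 40]);
  translate([14, 14, 0]) cube([64, 64, 719]);
  translate([1130, 14, 0]) cube([64, 64, 719]);
  translate([14, 711, 0]) cube([64, 64, 719]);
  translate([1130, 711, 0]) cube([64, 64, 719]);
}
translate([0, 0, 712]) {
  cube([29, 324, 1247]);
  translate([829, 0, 0]) cube([29, 324, 1247]);
  translate([29, 0, 0]) cube([800, 324, 29]);
  translate([29, 0, 276]) cube([800, 324, 29]);
  translate([29, 0, 552]) cube([800, 324, 29]);
  translate([29, 0, 828]) cube([800, 324, 29]);
  translate([29, 0, 1104]) cube([800, 324, 29]);
}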